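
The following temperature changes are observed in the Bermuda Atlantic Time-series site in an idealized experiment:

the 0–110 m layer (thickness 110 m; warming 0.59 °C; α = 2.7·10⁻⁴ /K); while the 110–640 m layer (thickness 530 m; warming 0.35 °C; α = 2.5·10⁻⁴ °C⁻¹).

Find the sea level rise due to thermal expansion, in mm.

Δh = 63.9 mm

Layer 1: 110 × 2.7×10⁻⁴ × 0.59 = 0.017523 m
2.5×10⁻⁴ × 0.35 × 530 = 0.046375 m
Δh = 0.017523 + 0.046375 = 0.063898 m ≈ 63.9 mm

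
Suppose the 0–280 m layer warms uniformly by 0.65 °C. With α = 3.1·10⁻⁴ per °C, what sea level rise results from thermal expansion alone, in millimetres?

about 56 mm

Δh = αΔT·H = 3.1×10⁻⁴ × 0.65 × 280 = 0.05642 m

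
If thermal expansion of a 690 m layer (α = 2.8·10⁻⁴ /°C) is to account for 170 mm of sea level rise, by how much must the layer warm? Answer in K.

ΔT ≈ 0.880 K

ΔT = Δh/(αH) = 0.17 / (2.8×10⁻⁴ × 690) ≈ 0.8799 K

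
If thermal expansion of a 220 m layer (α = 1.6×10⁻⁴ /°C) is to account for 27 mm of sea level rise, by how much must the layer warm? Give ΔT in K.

ΔT ≈ 0.767 K

ΔT = Δh/(αH) = 0.027 / (1.6×10⁻⁴ × 220) ≈ 0.7670 K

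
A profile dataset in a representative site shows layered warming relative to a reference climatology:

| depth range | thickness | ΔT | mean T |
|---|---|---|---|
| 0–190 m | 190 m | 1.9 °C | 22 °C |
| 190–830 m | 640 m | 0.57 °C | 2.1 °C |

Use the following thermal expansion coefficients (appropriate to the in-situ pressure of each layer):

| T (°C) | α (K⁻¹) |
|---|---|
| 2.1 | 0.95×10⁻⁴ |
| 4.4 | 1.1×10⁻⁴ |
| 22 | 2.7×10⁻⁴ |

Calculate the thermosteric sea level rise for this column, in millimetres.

Δh = 132 mm

Layer 1 at 22 °C → α = 2.7×10⁻⁴ K⁻¹
Layer 2 at 2.1 °C → α = 0.95×10⁻⁴ K⁻¹
190 × 2.7×10⁻⁴ × 1.9 = 0.09747 m
0.95×10⁻⁴ × 0.57 × 640 = 0.034656 m
Δh = 0.09747 + 0.034656 = 0.132126 m ≈ 132 mm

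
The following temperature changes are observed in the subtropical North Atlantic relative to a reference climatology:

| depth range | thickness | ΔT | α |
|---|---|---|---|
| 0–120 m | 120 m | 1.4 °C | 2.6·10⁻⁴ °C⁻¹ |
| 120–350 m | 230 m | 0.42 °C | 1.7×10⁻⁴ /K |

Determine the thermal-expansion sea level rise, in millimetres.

0–120 m: 1.4 × 2.6×10⁻⁴ × 120 = 0.04368 m
230 × 0.42 × 1.7×10⁻⁴ = 0.016422 m
Δh = 0.04368 + 0.016422 = 0.060102 m

60.1 mm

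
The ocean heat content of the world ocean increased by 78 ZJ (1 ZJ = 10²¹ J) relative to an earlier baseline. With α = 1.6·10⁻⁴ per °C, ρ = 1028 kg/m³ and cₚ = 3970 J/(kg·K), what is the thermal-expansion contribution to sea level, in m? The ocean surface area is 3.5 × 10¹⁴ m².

Δh ≈ 0.00874 m

Per unit area: Q = 78×10²¹ / (3.5×10¹⁴) ≈ 2.229×10⁸ J/m²
Δh = αQ/(ρcₚ) = 1.6×10⁻⁴ × 2.229×10⁸ / (1028 × 3970) ≈ 0.0087387 m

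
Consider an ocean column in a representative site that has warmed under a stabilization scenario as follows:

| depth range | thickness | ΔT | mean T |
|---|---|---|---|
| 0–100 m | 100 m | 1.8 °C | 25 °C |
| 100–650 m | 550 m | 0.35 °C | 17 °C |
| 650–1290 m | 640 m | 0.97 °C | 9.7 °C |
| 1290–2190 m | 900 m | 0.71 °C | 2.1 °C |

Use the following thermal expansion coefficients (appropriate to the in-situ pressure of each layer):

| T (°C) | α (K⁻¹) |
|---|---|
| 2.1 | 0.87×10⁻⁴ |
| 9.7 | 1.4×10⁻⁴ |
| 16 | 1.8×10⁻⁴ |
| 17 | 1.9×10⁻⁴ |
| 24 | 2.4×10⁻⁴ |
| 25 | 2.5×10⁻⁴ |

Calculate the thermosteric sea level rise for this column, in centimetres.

about 22.4 cm

Layer 1 at 25 °C → α = 2.5×10⁻⁴ K⁻¹
Layer 2 at 17 °C → α = 1.9×10⁻⁴ K⁻¹
Layer 3 at 9.7 °C → α = 1.4×10⁻⁴ K⁻¹
Layer 4 at 2.1 °C → α = 0.87×10⁻⁴ K⁻¹
Layer 1: 1.8 × 100 × 2.5×10⁻⁴ = 0.04500 m
550 × 1.9×10⁻⁴ × 0.35 = 0.036575 m
650–1290 m: 640 × 0.97 × 1.4×10⁻⁴ = 0.086912 m
Layer 4: 900 × 0.71 × 0.87×10⁻⁴ = 0.055593 m
Δh = 0.04500 + 0.036575 + 0.086912 + 0.055593 = 0.22408 m ≈ 22.4 cm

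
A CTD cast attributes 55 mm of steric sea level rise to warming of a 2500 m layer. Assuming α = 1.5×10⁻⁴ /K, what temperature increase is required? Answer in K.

ΔT ≈ 0.147 K

ΔT = Δh/(αH) = 0.055 / (1.5×10⁻⁴ × 2500) ≈ 0.1467 K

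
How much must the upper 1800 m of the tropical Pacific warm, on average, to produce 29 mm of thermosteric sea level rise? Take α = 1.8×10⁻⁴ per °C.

about 0.0895 °C

ΔT = Δh/(αH) = 0.029 / (1.8×10⁻⁴ × 1800) ≈ 0.08951 °C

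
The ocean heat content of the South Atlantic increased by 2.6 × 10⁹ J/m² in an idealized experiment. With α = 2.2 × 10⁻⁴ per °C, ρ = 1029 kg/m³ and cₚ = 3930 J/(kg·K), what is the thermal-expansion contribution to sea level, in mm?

about 141 mm

Δh = αQ/(ρcₚ) = 2.2×10⁻⁴ × 2.6×10⁹ / (1029 × 3930) ≈ 0.14145 m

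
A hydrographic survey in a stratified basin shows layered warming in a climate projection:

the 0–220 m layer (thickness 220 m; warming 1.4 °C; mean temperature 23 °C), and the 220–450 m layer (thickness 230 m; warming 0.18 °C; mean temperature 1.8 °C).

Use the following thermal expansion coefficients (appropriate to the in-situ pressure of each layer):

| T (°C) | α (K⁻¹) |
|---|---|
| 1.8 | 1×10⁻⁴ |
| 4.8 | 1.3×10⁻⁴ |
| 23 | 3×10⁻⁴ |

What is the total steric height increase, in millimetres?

Δh ≈ 97 mm

Layer 1 at 23 °C → α = 3×10⁻⁴ K⁻¹
Layer 2 at 1.8 °C → α = 1×10⁻⁴ K⁻¹
1.4 × 220 × 3×10⁻⁴ = 0.09240 m
220–450 m: 0.18 × 230 × 1×10⁻⁴ = 0.00414 m
Δh = 0.09240 + 0.00414 = 0.09654 m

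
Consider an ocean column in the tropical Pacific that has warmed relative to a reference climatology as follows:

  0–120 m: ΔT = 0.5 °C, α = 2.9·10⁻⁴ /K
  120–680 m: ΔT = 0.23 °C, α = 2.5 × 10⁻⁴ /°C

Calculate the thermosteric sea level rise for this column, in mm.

Layer 1: 2.9×10⁻⁴ × 120 × 0.5 = 0.01740 m
120–680 m: 0.23 × 560 × 2.5×10⁻⁴ = 0.03220 m
Δh = 0.01740 + 0.03220 = 0.04960 m ≈ 49.6 mm

about 49.6 mm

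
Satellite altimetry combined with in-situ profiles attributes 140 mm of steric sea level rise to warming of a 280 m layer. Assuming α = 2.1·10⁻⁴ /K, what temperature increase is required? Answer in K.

ΔT = Δh/(αH) = 0.14 / (2.1×10⁻⁴ × 280) ≈ 2.381 K

about 2.38 K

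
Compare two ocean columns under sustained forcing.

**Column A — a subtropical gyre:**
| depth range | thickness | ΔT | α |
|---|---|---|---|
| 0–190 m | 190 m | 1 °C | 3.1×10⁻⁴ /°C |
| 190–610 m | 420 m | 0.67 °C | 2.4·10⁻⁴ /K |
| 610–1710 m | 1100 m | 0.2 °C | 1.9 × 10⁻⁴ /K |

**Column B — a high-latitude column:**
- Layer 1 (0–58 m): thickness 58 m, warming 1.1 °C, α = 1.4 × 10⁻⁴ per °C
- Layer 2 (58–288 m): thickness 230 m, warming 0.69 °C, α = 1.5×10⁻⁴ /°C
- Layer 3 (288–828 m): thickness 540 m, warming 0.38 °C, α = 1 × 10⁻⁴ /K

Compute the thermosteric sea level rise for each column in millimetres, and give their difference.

A 190 × 3.1×10⁻⁴ × 1 = 0.05890 m
A Layer 2: 2.4×10⁻⁴ × 0.67 × 420 = 0.067536 m
A 610–1710 m: 1100 × 0.2 × 1.9×10⁻⁴ = 0.04180 m
A total: 0.168236 m
B 0–58 m: 58 × 1.4×10⁻⁴ × 1.1 = 0.008932 m
B 230 × 1.5×10⁻⁴ × 0.69 = 0.023805 m
B 288–828 m: 540 × 1×10⁻⁴ × 0.38 = 0.02052 m
B total: 0.053257 m
Difference: 0.168236 − 0.053257 = 0.114979 m

Δh_A ≈ 168 mm, Δh_B ≈ 53.3 mm; difference ≈ 115 mm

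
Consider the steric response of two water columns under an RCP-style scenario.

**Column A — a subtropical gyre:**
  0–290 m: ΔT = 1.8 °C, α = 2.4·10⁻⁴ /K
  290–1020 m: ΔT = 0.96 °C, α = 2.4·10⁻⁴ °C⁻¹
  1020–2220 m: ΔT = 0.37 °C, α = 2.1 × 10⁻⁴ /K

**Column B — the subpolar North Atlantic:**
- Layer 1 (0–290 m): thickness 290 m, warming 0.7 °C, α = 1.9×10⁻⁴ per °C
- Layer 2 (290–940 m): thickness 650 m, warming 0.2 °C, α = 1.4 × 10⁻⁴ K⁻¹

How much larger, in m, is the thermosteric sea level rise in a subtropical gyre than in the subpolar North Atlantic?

0.33 m larger

A 2.4×10⁻⁴ × 1.8 × 290 = 0.12528 m
A Layer 2: 730 × 2.4×10⁻⁴ × 0.96 = 0.168192 m
A Layer 3: 0.37 × 2.1×10⁻⁴ × 1200 = 0.09324 m
A total: 0.386712 m
B 290 × 1.9×10⁻⁴ × 0.7 = 0.03857 m
B 650 × 1.4×10⁻⁴ × 0.2 = 0.01820 m
B total: 0.05677 m
Difference: 0.386712 − 0.05677 = 0.329942 m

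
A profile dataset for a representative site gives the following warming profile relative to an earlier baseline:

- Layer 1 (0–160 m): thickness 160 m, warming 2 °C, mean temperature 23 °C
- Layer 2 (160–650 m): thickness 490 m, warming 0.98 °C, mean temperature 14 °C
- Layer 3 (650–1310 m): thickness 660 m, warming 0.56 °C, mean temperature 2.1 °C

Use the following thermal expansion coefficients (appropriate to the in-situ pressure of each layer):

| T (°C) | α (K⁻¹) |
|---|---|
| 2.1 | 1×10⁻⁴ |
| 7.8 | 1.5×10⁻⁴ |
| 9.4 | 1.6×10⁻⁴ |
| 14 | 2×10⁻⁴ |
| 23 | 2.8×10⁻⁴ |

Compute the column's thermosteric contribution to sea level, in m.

Layer 1 at 23 °C → α = 2.8×10⁻⁴ K⁻¹
Layer 2 at 14 °C → α = 2×10⁻⁴ K⁻¹
Layer 3 at 2.1 °C → α = 1×10⁻⁴ K⁻¹
2.8×10⁻⁴ × 160 × 2 = 0.08960 m
Layer 2: 490 × 0.98 × 2×10⁻⁴ = 0.09604 m
650–1310 m: 1×10⁻⁴ × 660 × 0.56 = 0.03696 m
Δh = 0.08960 + 0.09604 + 0.03696 = 0.22260 m ≈ 0.223 m

Δh = 0.223 m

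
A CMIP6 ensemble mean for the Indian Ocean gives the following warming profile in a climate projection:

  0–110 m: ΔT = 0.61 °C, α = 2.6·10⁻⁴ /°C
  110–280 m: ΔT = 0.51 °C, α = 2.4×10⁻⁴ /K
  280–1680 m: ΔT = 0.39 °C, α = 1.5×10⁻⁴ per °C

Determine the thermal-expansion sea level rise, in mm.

0.61 × 2.6×10⁻⁴ × 110 = 0.017446 m
170 × 2.4×10⁻⁴ × 0.51 = 0.020808 m
Layer 3: 1.5×10⁻⁴ × 1400 × 0.39 = 0.08190 m
Δh = 0.017446 + 0.020808 + 0.08190 = 0.120154 m

about 120 mm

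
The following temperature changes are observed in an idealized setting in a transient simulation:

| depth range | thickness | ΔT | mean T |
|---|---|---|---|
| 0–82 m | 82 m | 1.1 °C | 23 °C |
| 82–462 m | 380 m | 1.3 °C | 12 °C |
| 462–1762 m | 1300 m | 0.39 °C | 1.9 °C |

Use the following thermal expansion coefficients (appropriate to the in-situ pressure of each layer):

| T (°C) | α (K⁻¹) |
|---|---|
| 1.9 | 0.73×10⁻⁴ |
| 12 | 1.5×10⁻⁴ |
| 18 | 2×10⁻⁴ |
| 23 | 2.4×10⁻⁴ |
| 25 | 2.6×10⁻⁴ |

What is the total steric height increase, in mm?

about 133 mm

Layer 1 at 23 °C → α = 2.4×10⁻⁴ K⁻¹
Layer 2 at 12 °C → α = 1.5×10⁻⁴ K⁻¹
Layer 3 at 1.9 °C → α = 0.73×10⁻⁴ K⁻¹
Layer 1: 82 × 2.4×10⁻⁴ × 1.1 = 0.021648 m
1.3 × 1.5×10⁻⁴ × 380 = 0.07410 m
462–1762 m: 0.73×10⁻⁴ × 1300 × 0.39 = 0.037011 m
Δh = 0.021648 + 0.07410 + 0.037011 = 0.132759 m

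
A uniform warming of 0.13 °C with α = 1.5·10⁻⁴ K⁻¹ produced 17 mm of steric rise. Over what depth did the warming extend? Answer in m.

872 m

H = Δh/(αΔT) = 0.017 / (1.5×10⁻⁴ × 0.13) ≈ 871.8 m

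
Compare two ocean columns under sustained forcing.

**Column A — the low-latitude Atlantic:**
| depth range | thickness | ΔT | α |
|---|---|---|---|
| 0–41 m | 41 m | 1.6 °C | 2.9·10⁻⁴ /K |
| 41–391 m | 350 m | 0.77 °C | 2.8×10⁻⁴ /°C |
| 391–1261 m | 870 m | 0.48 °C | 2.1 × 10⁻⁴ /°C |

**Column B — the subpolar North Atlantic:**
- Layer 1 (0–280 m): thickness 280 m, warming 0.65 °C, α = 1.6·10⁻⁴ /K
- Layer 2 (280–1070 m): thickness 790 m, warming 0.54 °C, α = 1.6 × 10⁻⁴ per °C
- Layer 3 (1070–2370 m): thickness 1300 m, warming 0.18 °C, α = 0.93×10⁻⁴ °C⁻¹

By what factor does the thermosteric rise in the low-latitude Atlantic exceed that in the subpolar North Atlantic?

A 1.6 × 2.9×10⁻⁴ × 41 = 0.019024 m
A 41–391 m: 2.8×10⁻⁴ × 0.77 × 350 = 0.07546 m
A Layer 3: 0.48 × 2.1×10⁻⁴ × 870 = 0.087696 m
A total: 0.18218 m
B Layer 1: 280 × 0.65 × 1.6×10⁻⁴ = 0.02912 m
B Layer 2: 1.6×10⁻⁴ × 0.54 × 790 = 0.068256 m
B 0.18 × 1300 × 0.93×10⁻⁴ = 0.021762 m
B total: 0.119138 m
Ratio: 0.18218 / 0.119138 ≈ 1.529

≈ 1.53×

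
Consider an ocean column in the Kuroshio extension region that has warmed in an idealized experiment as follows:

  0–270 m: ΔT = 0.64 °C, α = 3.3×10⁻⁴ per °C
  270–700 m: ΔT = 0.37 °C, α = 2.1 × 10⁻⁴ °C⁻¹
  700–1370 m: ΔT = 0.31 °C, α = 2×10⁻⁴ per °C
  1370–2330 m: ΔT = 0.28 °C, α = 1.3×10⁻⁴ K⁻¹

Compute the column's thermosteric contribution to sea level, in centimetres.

Δh = 16.7 cm

3.3×10⁻⁴ × 270 × 0.64 = 0.057024 m
Layer 2: 2.1×10⁻⁴ × 0.37 × 430 = 0.033411 m
Layer 3: 670 × 0.31 × 2×10⁻⁴ = 0.04154 m
1370–2330 m: 1.3×10⁻⁴ × 960 × 0.28 = 0.034944 m
Δh = 0.057024 + 0.033411 + 0.04154 + 0.034944 = 0.166919 m ≈ 16.7 cm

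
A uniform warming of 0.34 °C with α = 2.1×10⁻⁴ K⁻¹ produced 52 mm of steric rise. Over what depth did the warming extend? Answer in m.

H ≈ 728 m

H = Δh/(αΔT) = 0.052 / (2.1×10⁻⁴ × 0.34) ≈ 728.3 m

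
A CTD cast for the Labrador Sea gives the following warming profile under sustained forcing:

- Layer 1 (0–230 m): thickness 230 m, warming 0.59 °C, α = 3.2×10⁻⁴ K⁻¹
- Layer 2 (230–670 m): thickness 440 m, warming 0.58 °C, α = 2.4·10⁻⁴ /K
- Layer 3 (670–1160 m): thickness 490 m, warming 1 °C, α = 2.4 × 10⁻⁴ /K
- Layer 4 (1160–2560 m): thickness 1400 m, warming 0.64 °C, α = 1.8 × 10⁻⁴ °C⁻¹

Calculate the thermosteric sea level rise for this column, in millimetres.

0–230 m: 3.2×10⁻⁴ × 230 × 0.59 = 0.043424 m
230–670 m: 440 × 0.58 × 2.4×10⁻⁴ = 0.061248 m
2.4×10⁻⁴ × 490 × 1 = 0.11760 m
1160–2560 m: 0.64 × 1400 × 1.8×10⁻⁴ = 0.16128 m
Δh = 0.043424 + 0.061248 + 0.11760 + 0.16128 = 0.383552 m

Δh = 384 mm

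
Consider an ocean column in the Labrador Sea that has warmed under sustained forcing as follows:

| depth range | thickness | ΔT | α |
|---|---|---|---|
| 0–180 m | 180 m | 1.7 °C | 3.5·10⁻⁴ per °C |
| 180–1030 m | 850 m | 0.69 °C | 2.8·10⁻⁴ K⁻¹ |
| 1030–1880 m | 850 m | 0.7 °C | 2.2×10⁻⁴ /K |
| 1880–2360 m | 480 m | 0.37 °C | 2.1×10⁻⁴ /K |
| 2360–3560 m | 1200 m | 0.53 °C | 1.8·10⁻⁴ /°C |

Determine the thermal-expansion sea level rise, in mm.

Δh = 554 mm

Layer 1: 3.5×10⁻⁴ × 1.7 × 180 = 0.10710 m
Layer 2: 2.8×10⁻⁴ × 850 × 0.69 = 0.16422 m
2.2×10⁻⁴ × 850 × 0.7 = 0.13090 m
1880–2360 m: 0.37 × 2.1×10⁻⁴ × 480 = 0.037296 m
2360–3560 m: 1.8×10⁻⁴ × 0.53 × 1200 = 0.11448 m
Δh = 0.10710 + 0.16422 + 0.13090 + 0.037296 + 0.11448 = 0.553996 m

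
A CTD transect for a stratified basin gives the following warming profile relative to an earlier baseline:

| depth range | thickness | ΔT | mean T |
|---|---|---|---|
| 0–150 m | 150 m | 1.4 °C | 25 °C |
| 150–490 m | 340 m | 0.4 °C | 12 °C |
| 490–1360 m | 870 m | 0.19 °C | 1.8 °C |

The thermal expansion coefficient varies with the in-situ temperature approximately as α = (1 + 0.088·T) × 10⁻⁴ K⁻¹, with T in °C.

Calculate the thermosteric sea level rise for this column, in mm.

Δh = 114 mm

Layer 1: α = (1 + 0.088×25)×10⁻⁴ = 3.2×10⁻⁴ K⁻¹
Layer 2: α = (1 + 0.088×12)×10⁻⁴ = 2.056×10⁻⁴ K⁻¹
Layer 3: α = (1 + 0.088×1.8)×10⁻⁴ = 1.1584×10⁻⁴ K⁻¹
150 × 1.4 × 3.2×10⁻⁴ = 0.06720 m
0.4 × 2.056×10⁻⁴ × 340 = 0.0279616 m
870 × 0.19 × 1.1584×10⁻⁴ = 0.019148352 m
Δh = 0.06720 + 0.0279616 + 0.019148352 = 0.114309952 m ≈ 114 mm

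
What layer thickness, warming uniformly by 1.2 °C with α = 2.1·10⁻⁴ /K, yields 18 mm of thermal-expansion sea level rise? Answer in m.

H = Δh/(αΔT) = 0.018 / (2.1×10⁻⁴ × 1.2) ≈ 71.43 m

71.4 m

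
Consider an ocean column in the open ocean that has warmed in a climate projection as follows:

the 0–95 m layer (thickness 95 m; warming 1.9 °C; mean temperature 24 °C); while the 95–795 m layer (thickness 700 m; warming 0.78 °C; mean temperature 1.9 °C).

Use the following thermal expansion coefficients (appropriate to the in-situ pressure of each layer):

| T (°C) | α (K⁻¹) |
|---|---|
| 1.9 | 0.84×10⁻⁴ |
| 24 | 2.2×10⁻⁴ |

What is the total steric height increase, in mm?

Layer 1 at 24 °C → α = 2.2×10⁻⁴ K⁻¹
Layer 2 at 1.9 °C → α = 0.84×10⁻⁴ K⁻¹
1.9 × 2.2×10⁻⁴ × 95 = 0.03971 m
Layer 2: 0.78 × 0.84×10⁻⁴ × 700 = 0.045864 m
Δh = 0.03971 + 0.045864 = 0.085574 m ≈ 85.6 mm

Δh ≈ 85.6 mm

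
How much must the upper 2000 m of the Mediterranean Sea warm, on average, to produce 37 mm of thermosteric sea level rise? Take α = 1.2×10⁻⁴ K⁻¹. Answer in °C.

ΔT = Δh/(αH) = 0.037 / (1.2×10⁻⁴ × 2000) ≈ 0.1542 °C

0.154 °C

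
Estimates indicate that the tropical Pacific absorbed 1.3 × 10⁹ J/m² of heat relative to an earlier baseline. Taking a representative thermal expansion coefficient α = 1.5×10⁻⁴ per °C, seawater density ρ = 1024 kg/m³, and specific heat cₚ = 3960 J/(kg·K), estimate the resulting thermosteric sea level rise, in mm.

Δh = αQ/(ρcₚ) = 1.5×10⁻⁴ × 1.3×10⁹ / (1024 × 3960) ≈ 0.048088 m

48 mm of thermosteric rise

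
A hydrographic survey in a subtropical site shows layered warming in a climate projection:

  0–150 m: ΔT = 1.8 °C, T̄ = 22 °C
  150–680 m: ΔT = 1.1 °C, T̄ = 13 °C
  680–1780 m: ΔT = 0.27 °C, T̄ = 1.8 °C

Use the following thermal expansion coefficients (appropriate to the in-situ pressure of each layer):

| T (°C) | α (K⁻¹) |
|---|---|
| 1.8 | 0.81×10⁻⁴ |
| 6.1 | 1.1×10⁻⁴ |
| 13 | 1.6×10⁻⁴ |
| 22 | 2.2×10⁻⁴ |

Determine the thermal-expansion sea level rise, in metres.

Layer 1 at 22 °C → α = 2.2×10⁻⁴ K⁻¹
Layer 2 at 13 °C → α = 1.6×10⁻⁴ K⁻¹
Layer 3 at 1.8 °C → α = 0.81×10⁻⁴ K⁻¹
2.2×10⁻⁴ × 150 × 1.8 = 0.05940 m
150–680 m: 1.1 × 530 × 1.6×10⁻⁴ = 0.09328 m
1100 × 0.81×10⁻⁴ × 0.27 = 0.024057 m
Δh = 0.05940 + 0.09328 + 0.024057 = 0.176737 m ≈ 0.18 m

Δh = 0.18 m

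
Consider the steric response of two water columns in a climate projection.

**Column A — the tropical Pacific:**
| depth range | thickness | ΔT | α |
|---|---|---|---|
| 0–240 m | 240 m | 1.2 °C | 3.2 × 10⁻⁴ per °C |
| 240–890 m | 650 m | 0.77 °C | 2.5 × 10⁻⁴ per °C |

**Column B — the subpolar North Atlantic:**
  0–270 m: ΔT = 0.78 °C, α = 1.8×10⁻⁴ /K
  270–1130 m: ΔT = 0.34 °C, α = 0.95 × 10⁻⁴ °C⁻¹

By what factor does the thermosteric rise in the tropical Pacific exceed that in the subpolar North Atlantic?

A 0–240 m: 240 × 1.2 × 3.2×10⁻⁴ = 0.09216 m
A 650 × 2.5×10⁻⁴ × 0.77 = 0.125125 m
A total: 0.217285 m
B 0–270 m: 0.78 × 270 × 1.8×10⁻⁴ = 0.037908 m
B Layer 2: 860 × 0.34 × 0.95×10⁻⁴ = 0.027778 m
B total: 0.065686 m
Ratio: 0.217285 / 0.065686 ≈ 3.308

≈ 3.31×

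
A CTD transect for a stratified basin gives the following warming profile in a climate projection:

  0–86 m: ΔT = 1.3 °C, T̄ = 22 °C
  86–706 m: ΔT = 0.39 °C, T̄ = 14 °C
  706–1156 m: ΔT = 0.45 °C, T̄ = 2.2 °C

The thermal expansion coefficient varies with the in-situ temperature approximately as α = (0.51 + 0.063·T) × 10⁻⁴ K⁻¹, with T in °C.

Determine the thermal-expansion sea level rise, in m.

Layer 1: α = (0.51 + 0.063×22)×10⁻⁴ = 1.896×10⁻⁴ K⁻¹
Layer 2: α = (0.51 + 0.063×14)×10⁻⁴ = 1.392×10⁻⁴ K⁻¹
Layer 3: α = (0.51 + 0.063×2.2)×10⁻⁴ = 0.6486×10⁻⁴ K⁻¹
86 × 1.3 × 1.896×10⁻⁴ = 0.02119728 m
86–706 m: 1.392×10⁻⁴ × 0.39 × 620 = 0.03365856 m
706–1156 m: 450 × 0.6486×10⁻⁴ × 0.45 = 0.01313415 m
Δh = 0.02119728 + 0.03365856 + 0.01313415 = 0.06798999 m

Δh = 0.068 m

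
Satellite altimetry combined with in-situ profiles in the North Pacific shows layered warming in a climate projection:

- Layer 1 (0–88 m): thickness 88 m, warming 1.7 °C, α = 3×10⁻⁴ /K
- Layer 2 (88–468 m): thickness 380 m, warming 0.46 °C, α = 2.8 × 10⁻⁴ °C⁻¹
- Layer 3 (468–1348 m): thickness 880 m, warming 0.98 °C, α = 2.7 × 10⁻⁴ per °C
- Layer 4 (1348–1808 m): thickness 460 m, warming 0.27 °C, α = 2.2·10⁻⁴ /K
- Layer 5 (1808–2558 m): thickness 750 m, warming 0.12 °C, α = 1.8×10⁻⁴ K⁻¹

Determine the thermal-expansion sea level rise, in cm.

about 37 cm

Layer 1: 1.7 × 88 × 3×10⁻⁴ = 0.04488 m
88–468 m: 380 × 0.46 × 2.8×10⁻⁴ = 0.048944 m
Layer 3: 0.98 × 880 × 2.7×10⁻⁴ = 0.232848 m
Layer 4: 460 × 2.2×10⁻⁴ × 0.27 = 0.027324 m
1808–2558 m: 0.12 × 1.8×10⁻⁴ × 750 = 0.01620 m
Δh = 0.04488 + 0.048944 + 0.232848 + 0.027324 + 0.01620 = 0.370196 m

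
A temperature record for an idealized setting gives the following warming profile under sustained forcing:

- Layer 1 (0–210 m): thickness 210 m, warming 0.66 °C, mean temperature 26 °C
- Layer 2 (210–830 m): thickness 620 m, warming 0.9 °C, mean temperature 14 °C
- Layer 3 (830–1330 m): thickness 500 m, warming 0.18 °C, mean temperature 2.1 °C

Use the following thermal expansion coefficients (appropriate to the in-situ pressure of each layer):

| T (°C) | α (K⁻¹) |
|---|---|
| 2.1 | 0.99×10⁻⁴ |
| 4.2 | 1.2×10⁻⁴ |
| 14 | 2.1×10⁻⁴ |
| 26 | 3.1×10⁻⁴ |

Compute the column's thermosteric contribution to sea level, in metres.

about 0.169 m

Layer 1 at 26 °C → α = 3.1×10⁻⁴ K⁻¹
Layer 2 at 14 °C → α = 2.1×10⁻⁴ K⁻¹
Layer 3 at 2.1 °C → α = 0.99×10⁻⁴ K⁻¹
0–210 m: 3.1×10⁻⁴ × 210 × 0.66 = 0.042966 m
2.1×10⁻⁴ × 0.9 × 620 = 0.11718 m
830–1330 m: 500 × 0.99×10⁻⁴ × 0.18 = 0.00891 m
Δh = 0.042966 + 0.11718 + 0.00891 = 0.169056 m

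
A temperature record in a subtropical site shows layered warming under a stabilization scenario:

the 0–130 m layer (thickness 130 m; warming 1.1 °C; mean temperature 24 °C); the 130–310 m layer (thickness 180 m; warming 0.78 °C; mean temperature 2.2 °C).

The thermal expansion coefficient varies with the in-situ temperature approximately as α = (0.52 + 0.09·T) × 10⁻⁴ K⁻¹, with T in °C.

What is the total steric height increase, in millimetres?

Layer 1: α = (0.52 + 0.09×24)×10⁻⁴ = 2.68×10⁻⁴ K⁻¹
Layer 2: α = (0.52 + 0.09×2.2)×10⁻⁴ = 0.718×10⁻⁴ K⁻¹
0–130 m: 130 × 2.68×10⁻⁴ × 1.1 = 0.038324 m
0.78 × 180 × 0.718×10⁻⁴ = 0.01008072 m
Δh = 0.038324 + 0.01008072 = 0.04840472 m ≈ 48 mm

Δh ≈ 48 mm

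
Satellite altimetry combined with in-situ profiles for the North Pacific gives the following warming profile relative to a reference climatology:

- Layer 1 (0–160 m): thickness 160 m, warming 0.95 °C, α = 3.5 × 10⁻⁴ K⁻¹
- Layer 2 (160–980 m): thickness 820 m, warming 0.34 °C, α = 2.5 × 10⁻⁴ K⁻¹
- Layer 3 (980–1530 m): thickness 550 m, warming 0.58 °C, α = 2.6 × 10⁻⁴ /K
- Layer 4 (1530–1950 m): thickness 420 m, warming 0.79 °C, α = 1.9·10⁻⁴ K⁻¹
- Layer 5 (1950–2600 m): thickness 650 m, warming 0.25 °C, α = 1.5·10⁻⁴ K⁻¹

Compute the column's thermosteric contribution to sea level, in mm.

0–160 m: 160 × 0.95 × 3.5×10⁻⁴ = 0.05320 m
Layer 2: 820 × 2.5×10⁻⁴ × 0.34 = 0.06970 m
2.6×10⁻⁴ × 550 × 0.58 = 0.08294 m
1.9×10⁻⁴ × 420 × 0.79 = 0.063042 m
1950–2600 m: 0.25 × 650 × 1.5×10⁻⁴ = 0.024375 m
Δh = 0.05320 + 0.06970 + 0.08294 + 0.063042 + 0.024375 = 0.293257 m

about 293 mm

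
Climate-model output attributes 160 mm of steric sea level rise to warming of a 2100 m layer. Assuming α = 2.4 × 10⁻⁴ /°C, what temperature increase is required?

0.32 °C

ΔT = Δh/(αH) = 0.16 / (2.4×10⁻⁴ × 2100) ≈ 0.3175 °C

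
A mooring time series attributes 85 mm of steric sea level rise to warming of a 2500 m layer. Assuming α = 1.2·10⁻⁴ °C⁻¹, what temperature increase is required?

0.28 K

ΔT = Δh/(αH) = 0.085 / (1.2×10⁻⁴ × 2500) ≈ 0.2833 K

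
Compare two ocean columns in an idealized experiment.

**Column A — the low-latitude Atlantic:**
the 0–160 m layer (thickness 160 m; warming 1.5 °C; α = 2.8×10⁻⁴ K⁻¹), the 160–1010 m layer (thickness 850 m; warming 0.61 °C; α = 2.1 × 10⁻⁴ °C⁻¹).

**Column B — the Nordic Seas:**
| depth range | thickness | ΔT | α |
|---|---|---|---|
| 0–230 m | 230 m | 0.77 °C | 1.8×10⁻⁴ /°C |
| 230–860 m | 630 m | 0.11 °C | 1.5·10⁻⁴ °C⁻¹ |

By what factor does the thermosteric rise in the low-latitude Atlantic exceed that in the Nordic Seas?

A 0–160 m: 2.8×10⁻⁴ × 1.5 × 160 = 0.06720 m
A 160–1010 m: 850 × 2.1×10⁻⁴ × 0.61 = 0.108885 m
A total: 0.176085 m
B Layer 1: 1.8×10⁻⁴ × 0.77 × 230 = 0.031878 m
B Layer 2: 0.11 × 630 × 1.5×10⁻⁴ = 0.010395 m
B total: 0.042273 m
Ratio: 0.176085 / 0.042273 ≈ 4.165

4.2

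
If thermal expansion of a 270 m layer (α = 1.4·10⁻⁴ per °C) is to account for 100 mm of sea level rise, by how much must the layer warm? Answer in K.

2.65 K

ΔT = Δh/(αH) = 0.1 / (1.4×10⁻⁴ × 270) ≈ 2.646 K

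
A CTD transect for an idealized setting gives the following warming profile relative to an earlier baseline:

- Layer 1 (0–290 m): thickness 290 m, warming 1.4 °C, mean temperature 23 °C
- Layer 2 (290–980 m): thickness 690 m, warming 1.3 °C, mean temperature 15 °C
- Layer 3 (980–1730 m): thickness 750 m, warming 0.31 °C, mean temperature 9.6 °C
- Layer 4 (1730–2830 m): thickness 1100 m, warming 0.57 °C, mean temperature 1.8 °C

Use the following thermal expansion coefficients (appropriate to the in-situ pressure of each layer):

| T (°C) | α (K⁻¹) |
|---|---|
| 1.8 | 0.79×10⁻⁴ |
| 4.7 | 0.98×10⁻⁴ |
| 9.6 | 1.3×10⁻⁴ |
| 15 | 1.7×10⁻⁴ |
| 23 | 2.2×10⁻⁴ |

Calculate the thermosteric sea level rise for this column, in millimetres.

320 mm

Layer 1 at 23 °C → α = 2.2×10⁻⁴ K⁻¹
Layer 2 at 15 °C → α = 1.7×10⁻⁴ K⁻¹
Layer 3 at 9.6 °C → α = 1.3×10⁻⁴ K⁻¹
Layer 4 at 1.8 °C → α = 0.79×10⁻⁴ K⁻¹
0–290 m: 290 × 2.2×10⁻⁴ × 1.4 = 0.08932 m
Layer 2: 690 × 1.3 × 1.7×10⁻⁴ = 0.15249 m
980–1730 m: 1.3×10⁻⁴ × 0.31 × 750 = 0.030225 m
0.79×10⁻⁴ × 1100 × 0.57 = 0.049533 m
Δh = 0.08932 + 0.15249 + 0.030225 + 0.049533 = 0.321568 m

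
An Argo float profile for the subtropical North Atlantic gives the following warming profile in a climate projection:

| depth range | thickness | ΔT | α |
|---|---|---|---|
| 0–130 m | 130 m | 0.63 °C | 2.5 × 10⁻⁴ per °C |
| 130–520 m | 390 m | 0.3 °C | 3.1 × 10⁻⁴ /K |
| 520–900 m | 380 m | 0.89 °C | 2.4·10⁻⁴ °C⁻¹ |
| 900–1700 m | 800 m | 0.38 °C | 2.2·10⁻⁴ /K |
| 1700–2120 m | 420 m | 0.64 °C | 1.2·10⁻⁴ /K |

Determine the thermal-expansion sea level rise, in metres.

Δh = 0.24 m

Layer 1: 2.5×10⁻⁴ × 0.63 × 130 = 0.020475 m
130–520 m: 390 × 3.1×10⁻⁴ × 0.3 = 0.03627 m
520–900 m: 0.89 × 2.4×10⁻⁴ × 380 = 0.081168 m
800 × 0.38 × 2.2×10⁻⁴ = 0.06688 m
1700–2120 m: 420 × 0.64 × 1.2×10⁻⁴ = 0.032256 m
Δh = 0.020475 + 0.03627 + 0.081168 + 0.06688 + 0.032256 = 0.237049 m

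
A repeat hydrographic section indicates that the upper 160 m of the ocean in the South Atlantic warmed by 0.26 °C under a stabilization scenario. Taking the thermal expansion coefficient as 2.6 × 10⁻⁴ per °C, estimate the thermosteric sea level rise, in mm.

10.8 mm

Δh = αΔT·H = 2.6×10⁻⁴ × 0.26 × 160 = 0.010816 m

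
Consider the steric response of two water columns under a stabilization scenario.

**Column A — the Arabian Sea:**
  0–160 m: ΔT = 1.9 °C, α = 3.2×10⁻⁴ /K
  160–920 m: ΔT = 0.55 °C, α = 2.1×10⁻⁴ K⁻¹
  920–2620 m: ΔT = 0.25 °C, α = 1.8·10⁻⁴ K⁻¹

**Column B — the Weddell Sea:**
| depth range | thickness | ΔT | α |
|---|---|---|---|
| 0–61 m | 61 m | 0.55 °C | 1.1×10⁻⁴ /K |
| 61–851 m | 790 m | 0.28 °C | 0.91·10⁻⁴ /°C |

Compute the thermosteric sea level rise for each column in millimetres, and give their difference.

A: 262 mm; B: 23.8 mm; difference 238 mm

A 0–160 m: 1.9 × 3.2×10⁻⁴ × 160 = 0.09728 m
A Layer 2: 2.1×10⁻⁴ × 0.55 × 760 = 0.08778 m
A 1700 × 0.25 × 1.8×10⁻⁴ = 0.07650 m
A total: 0.26156 m
B 61 × 0.55 × 1.1×10⁻⁴ = 0.0036905 m
B Layer 2: 790 × 0.91×10⁻⁴ × 0.28 = 0.0201292 m
B total: 0.0238197 m
Difference: 0.26156 − 0.0238197 = 0.2377403 m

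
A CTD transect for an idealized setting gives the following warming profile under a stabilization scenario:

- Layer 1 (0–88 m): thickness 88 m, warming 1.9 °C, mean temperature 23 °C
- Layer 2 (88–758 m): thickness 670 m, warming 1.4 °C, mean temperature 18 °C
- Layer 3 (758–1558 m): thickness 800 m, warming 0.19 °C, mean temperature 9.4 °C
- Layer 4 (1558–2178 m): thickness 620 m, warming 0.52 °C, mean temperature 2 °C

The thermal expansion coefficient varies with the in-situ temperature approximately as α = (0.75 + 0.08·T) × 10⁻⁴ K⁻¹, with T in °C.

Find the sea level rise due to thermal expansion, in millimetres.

Layer 1: α = (0.75 + 0.08×23)×10⁻⁴ = 2.59×10⁻⁴ K⁻¹
Layer 2: α = (0.75 + 0.08×18)×10⁻⁴ = 2.19×10⁻⁴ K⁻¹
Layer 3: α = (0.75 + 0.08×9.4)×10⁻⁴ = 1.502×10⁻⁴ K⁻¹
Layer 4: α = (0.75 + 0.08×2)×10⁻⁴ = 0.91×10⁻⁴ K⁻¹
0–88 m: 2.59×10⁻⁴ × 1.9 × 88 = 0.0433048 m
88–758 m: 670 × 1.4 × 2.19×10⁻⁴ = 0.205422 m
758–1558 m: 800 × 0.19 × 1.502×10⁻⁴ = 0.0228304 m
Layer 4: 620 × 0.91×10⁻⁴ × 0.52 = 0.0293384 m
Δh = 0.0433048 + 0.205422 + 0.0228304 + 0.0293384 = 0.3008956 m ≈ 301 mm

Δh ≈ 301 mm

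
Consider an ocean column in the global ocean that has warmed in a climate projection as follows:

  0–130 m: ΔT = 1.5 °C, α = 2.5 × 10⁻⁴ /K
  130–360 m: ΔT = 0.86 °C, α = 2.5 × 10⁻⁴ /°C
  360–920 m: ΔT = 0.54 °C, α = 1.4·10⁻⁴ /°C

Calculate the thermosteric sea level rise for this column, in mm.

about 140 mm

Layer 1: 2.5×10⁻⁴ × 130 × 1.5 = 0.04875 m
130–360 m: 230 × 2.5×10⁻⁴ × 0.86 = 0.04945 m
560 × 1.4×10⁻⁴ × 0.54 = 0.042336 m
Δh = 0.04875 + 0.04945 + 0.042336 = 0.140536 m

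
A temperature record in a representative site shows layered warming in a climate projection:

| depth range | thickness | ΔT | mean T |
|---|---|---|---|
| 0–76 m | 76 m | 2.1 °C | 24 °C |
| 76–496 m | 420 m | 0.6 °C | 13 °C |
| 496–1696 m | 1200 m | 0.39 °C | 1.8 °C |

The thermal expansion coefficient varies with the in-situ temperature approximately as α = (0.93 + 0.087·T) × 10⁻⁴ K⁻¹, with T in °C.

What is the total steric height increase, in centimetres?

Layer 1: α = (0.93 + 0.087×24)×10⁻⁴ = 3.018×10⁻⁴ K⁻¹
Layer 2: α = (0.93 + 0.087×13)×10⁻⁴ = 2.061×10⁻⁴ K⁻¹
Layer 3: α = (0.93 + 0.087×1.8)×10⁻⁴ = 1.0866×10⁻⁴ K⁻¹
3.018×10⁻⁴ × 2.1 × 76 = 0.04816728 m
2.061×10⁻⁴ × 420 × 0.6 = 0.0519372 m
496–1696 m: 1200 × 0.39 × 1.0866×10⁻⁴ = 0.05085288 m
Δh = 0.04816728 + 0.0519372 + 0.05085288 = 0.15095736 m ≈ 15 cm

Δh = 15 cm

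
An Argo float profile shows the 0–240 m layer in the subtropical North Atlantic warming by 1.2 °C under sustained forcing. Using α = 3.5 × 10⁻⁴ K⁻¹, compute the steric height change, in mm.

101 mm

Δh = αΔT·H = 3.5×10⁻⁴ × 1.2 × 240 = 0.10080 m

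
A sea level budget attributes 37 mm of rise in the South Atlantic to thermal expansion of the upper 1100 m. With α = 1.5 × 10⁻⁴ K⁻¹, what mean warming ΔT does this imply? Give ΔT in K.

ΔT = Δh/(αH) = 0.037 / (1.5×10⁻⁴ × 1100) ≈ 0.2242 K

ΔT ≈ 0.224 K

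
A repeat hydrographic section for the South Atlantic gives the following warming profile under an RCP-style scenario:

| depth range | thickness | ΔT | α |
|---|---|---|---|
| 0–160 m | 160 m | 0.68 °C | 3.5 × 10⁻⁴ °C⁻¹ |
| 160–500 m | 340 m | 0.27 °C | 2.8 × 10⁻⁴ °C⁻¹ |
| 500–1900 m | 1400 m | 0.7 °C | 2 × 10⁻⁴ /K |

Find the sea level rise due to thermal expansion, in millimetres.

260 mm of thermosteric rise

0–160 m: 3.5×10⁻⁴ × 160 × 0.68 = 0.03808 m
160–500 m: 0.27 × 340 × 2.8×10⁻⁴ = 0.025704 m
Layer 3: 0.7 × 2×10⁻⁴ × 1400 = 0.19600 m
Δh = 0.03808 + 0.025704 + 0.19600 = 0.259784 m ≈ 260 mm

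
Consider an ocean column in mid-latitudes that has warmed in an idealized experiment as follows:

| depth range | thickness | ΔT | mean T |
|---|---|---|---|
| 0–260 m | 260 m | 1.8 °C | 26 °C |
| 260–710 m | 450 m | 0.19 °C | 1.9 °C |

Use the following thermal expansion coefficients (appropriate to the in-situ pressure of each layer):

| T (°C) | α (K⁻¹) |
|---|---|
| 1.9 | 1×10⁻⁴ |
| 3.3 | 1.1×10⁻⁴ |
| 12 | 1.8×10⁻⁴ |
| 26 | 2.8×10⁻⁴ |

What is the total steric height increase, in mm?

Δh = 140 mm

Layer 1 at 26 °C → α = 2.8×10⁻⁴ K⁻¹
Layer 2 at 1.9 °C → α = 1×10⁻⁴ K⁻¹
Layer 1: 260 × 1.8 × 2.8×10⁻⁴ = 0.13104 m
260–710 m: 1×10⁻⁴ × 0.19 × 450 = 0.00855 m
Δh = 0.13104 + 0.00855 = 0.13959 m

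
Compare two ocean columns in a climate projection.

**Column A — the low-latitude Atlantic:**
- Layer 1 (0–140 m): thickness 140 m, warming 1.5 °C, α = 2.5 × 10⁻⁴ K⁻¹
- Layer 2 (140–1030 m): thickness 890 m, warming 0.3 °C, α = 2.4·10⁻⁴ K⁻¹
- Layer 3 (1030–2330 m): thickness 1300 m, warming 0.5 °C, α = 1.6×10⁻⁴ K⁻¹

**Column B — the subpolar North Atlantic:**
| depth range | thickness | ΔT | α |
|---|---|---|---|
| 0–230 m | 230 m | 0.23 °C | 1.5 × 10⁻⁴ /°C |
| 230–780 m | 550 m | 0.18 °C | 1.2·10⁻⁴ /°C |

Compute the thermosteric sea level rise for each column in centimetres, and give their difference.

Δh_A ≈ 22 cm, Δh_B ≈ 2.0 cm; difference ≈ 20 cm

A 140 × 1.5 × 2.5×10⁻⁴ = 0.05250 m
A 0.3 × 890 × 2.4×10⁻⁴ = 0.06408 m
A 0.5 × 1300 × 1.6×10⁻⁴ = 0.10400 m
A total: 0.22058 m
B 0–230 m: 0.23 × 230 × 1.5×10⁻⁴ = 0.007935 m
B Layer 2: 550 × 0.18 × 1.2×10⁻⁴ = 0.01188 m
B total: 0.019815 m
Difference: 0.22058 − 0.019815 = 0.200765 m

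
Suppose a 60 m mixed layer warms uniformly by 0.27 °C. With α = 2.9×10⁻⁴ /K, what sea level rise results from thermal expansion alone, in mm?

Δh = 4.70 mm

Δh = αΔT·H = 2.9×10⁻⁴ × 0.27 × 60 = 0.004698 m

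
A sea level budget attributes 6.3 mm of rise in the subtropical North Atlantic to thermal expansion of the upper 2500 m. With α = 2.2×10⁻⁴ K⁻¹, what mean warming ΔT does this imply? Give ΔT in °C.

ΔT = Δh/(αH) = 0.0063 / (2.2×10⁻⁴ × 2500) ≈ 0.01145 °C

0.0115 °C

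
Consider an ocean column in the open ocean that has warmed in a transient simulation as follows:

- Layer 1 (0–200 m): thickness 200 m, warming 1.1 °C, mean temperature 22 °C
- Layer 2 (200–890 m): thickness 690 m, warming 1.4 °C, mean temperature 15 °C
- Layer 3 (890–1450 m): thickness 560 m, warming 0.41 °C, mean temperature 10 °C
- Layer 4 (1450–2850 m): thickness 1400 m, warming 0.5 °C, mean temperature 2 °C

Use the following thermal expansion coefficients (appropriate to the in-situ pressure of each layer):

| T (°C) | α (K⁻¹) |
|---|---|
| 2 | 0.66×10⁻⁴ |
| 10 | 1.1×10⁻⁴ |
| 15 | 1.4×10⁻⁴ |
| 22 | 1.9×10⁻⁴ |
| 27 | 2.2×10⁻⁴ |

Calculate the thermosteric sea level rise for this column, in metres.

0.248 m of thermosteric rise

Layer 1 at 22 °C → α = 1.9×10⁻⁴ K⁻¹
Layer 2 at 15 °C → α = 1.4×10⁻⁴ K⁻¹
Layer 3 at 10 °C → α = 1.1×10⁻⁴ K⁻¹
Layer 4 at 2 °C → α = 0.66×10⁻⁴ K⁻¹
1.1 × 200 × 1.9×10⁻⁴ = 0.04180 m
200–890 m: 690 × 1.4×10⁻⁴ × 1.4 = 0.13524 m
890–1450 m: 1.1×10⁻⁴ × 0.41 × 560 = 0.025256 m
1450–2850 m: 1400 × 0.5 × 0.66×10⁻⁴ = 0.04620 m
Δh = 0.04180 + 0.13524 + 0.025256 + 0.04620 = 0.248496 m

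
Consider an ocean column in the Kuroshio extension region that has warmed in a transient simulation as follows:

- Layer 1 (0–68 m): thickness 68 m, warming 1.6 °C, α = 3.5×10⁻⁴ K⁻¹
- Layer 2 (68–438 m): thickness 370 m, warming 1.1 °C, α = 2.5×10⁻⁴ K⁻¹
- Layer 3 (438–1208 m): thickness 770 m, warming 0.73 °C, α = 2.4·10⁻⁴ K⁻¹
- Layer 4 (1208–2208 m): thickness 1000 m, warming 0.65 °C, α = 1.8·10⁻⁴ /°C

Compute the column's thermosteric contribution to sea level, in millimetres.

Δh ≈ 390 mm

68 × 1.6 × 3.5×10⁻⁴ = 0.03808 m
68–438 m: 1.1 × 2.5×10⁻⁴ × 370 = 0.10175 m
Layer 3: 2.4×10⁻⁴ × 770 × 0.73 = 0.134904 m
1.8×10⁻⁴ × 0.65 × 1000 = 0.11700 m
Δh = 0.03808 + 0.10175 + 0.134904 + 0.11700 = 0.391734 m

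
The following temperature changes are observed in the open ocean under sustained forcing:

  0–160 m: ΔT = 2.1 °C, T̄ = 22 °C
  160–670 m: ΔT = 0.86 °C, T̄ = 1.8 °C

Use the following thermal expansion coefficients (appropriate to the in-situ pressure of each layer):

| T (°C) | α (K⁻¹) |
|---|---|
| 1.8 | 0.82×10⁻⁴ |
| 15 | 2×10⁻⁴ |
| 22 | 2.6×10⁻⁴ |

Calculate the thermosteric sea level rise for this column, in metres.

Δh = 0.123 m

Layer 1 at 22 °C → α = 2.6×10⁻⁴ K⁻¹
Layer 2 at 1.8 °C → α = 0.82×10⁻⁴ K⁻¹
Layer 1: 160 × 2.6×10⁻⁴ × 2.1 = 0.08736 m
510 × 0.86 × 0.82×10⁻⁴ = 0.0359652 m
Δh = 0.08736 + 0.0359652 = 0.1233252 m ≈ 0.123 m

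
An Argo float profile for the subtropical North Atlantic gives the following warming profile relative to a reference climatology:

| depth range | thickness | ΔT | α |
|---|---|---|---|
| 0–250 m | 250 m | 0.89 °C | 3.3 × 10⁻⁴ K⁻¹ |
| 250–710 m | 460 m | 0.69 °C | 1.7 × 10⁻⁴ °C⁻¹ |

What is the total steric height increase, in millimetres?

127 mm of thermosteric rise

Layer 1: 250 × 0.89 × 3.3×10⁻⁴ = 0.073425 m
0.69 × 1.7×10⁻⁴ × 460 = 0.053958 m
Δh = 0.073425 + 0.053958 = 0.127383 m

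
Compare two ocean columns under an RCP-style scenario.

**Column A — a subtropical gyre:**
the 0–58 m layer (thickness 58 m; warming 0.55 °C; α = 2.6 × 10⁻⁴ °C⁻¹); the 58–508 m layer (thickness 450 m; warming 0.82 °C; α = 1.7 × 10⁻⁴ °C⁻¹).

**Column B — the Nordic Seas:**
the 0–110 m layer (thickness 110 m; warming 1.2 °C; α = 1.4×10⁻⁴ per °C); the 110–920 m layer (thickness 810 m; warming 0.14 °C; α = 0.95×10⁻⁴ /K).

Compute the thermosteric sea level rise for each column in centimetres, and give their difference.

Δh_A ≈ 7.10 cm, Δh_B ≈ 2.93 cm; difference ≈ 4.18 cm

A 58 × 2.6×10⁻⁴ × 0.55 = 0.008294 m
A 58–508 m: 0.82 × 1.7×10⁻⁴ × 450 = 0.06273 m
A total: 0.071024 m
B 110 × 1.4×10⁻⁴ × 1.2 = 0.01848 m
B 0.14 × 0.95×10⁻⁴ × 810 = 0.010773 m
B total: 0.029253 m
Difference: 0.071024 − 0.029253 = 0.041771 m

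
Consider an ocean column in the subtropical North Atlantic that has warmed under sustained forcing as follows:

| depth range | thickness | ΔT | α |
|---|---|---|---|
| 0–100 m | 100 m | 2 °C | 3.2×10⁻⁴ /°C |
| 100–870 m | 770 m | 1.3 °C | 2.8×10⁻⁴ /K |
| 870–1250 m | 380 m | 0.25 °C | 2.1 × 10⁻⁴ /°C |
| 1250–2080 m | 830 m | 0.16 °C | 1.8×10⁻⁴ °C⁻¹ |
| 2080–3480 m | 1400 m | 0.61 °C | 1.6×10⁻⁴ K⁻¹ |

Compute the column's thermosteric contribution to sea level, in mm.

Layer 1: 2 × 3.2×10⁻⁴ × 100 = 0.06400 m
2.8×10⁻⁴ × 1.3 × 770 = 0.28028 m
0.25 × 380 × 2.1×10⁻⁴ = 0.01995 m
Layer 4: 0.16 × 830 × 1.8×10⁻⁴ = 0.023904 m
Layer 5: 1.6×10⁻⁴ × 1400 × 0.61 = 0.13664 m
Δh = 0.06400 + 0.28028 + 0.01995 + 0.023904 + 0.13664 = 0.524774 m

525 mm of thermosteric rise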